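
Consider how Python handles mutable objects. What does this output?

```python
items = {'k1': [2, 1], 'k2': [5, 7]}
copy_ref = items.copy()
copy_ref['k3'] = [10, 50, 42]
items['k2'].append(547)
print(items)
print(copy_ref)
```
{'k1': [2, 1], 'k2': [5, 7, 547]}
{'k1': [2, 1], 'k2': [5, 7, 547], 'k3': [10, 50, 42]}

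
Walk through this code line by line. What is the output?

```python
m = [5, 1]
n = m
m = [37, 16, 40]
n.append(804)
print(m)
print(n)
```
[37, 16, 40]
[5, 1, 804]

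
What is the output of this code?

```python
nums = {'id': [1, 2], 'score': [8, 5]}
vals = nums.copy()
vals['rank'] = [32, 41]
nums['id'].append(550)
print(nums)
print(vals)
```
{'id': [1, 2, 550], 'score': [8, 5]}
{'id': [1, 2, 550], 'score': [8, 5], 'rank': [32, 41]}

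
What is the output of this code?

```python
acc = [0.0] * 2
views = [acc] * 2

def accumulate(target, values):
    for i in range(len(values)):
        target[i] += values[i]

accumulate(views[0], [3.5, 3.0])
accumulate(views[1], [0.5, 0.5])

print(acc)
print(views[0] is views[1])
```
[4.0, 3.5]
True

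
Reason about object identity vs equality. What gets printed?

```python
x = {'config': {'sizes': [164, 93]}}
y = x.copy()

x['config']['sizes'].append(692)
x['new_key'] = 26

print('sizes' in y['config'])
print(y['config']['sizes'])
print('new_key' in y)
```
True
[164, 93, 692]
False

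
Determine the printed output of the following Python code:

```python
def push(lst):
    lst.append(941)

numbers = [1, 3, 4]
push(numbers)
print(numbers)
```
[1, 3, 4, 941]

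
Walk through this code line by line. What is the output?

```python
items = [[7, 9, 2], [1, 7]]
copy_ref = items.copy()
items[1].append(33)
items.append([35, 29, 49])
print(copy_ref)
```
[[7, 9, 2], [1, 7, 33]]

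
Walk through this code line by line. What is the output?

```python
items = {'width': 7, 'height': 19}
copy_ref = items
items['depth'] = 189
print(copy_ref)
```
{'width': 7, 'height': 19, 'depth': 189}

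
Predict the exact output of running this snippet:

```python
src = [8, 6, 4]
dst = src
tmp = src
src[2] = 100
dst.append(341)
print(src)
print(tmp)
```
[8, 6, 100, 341]
[8, 6, 100, 341]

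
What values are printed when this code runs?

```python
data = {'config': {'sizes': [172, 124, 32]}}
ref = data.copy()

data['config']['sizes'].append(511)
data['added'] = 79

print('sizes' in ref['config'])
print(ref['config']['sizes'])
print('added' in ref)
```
True
[172, 124, 32, 511]
False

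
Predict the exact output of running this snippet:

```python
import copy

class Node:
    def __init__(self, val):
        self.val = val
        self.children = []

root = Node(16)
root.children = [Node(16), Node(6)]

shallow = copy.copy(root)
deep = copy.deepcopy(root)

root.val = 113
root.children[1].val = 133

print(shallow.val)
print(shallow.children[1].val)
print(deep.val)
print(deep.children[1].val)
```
16
133
16
6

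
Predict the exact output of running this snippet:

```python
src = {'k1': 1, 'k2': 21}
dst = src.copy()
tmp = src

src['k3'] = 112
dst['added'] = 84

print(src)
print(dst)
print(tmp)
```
{'k1': 1, 'k2': 21, 'k3': 112}
{'k1': 1, 'k2': 21, 'added': 84}
{'k1': 1, 'k2': 21, 'k3': 112}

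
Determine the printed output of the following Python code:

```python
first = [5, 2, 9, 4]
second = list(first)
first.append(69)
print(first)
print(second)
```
[5, 2, 9, 4, 69]
[5, 2, 9, 4]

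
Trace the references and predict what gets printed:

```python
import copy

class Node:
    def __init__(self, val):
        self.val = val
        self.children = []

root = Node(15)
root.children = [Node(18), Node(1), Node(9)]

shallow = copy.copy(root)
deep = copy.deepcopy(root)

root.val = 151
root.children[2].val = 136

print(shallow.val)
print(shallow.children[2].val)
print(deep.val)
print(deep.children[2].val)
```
15
136
15
9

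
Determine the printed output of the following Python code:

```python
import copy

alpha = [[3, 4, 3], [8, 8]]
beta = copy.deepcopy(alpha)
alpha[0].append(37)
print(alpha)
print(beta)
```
[[3, 4, 3, 37], [8, 8]]
[[3, 4, 3], [8, 8]]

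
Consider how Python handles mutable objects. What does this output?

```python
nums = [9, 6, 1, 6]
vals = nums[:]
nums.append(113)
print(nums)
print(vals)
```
[9, 6, 1, 6, 113]
[9, 6, 1, 6]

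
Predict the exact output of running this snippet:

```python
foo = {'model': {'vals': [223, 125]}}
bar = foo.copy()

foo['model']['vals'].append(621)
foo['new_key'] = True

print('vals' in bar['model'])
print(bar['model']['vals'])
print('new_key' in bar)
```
True
[223, 125, 621]
False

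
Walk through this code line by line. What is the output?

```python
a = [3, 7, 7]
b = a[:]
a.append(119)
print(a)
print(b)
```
[3, 7, 7, 119]
[3, 7, 7]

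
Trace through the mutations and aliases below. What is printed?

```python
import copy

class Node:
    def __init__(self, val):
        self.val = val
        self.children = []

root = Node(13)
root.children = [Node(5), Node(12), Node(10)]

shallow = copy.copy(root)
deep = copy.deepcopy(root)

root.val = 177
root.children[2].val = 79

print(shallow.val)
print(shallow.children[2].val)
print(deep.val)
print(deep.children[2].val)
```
13
79
13
10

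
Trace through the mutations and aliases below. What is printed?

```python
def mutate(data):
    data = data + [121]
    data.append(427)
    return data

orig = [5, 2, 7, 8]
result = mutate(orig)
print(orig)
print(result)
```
[5, 2, 7, 8]
[5, 2, 7, 8, 121, 427]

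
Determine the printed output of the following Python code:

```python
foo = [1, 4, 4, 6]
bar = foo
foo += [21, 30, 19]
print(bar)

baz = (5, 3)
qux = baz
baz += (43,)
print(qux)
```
[1, 4, 4, 6, 21, 30, 19]
(5, 3)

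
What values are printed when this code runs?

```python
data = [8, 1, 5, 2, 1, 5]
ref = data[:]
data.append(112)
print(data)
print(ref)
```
[8, 1, 5, 2, 1, 5, 112]
[8, 1, 5, 2, 1, 5]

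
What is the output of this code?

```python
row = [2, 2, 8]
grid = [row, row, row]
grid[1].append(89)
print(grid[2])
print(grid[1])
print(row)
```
[2, 2, 8, 89]
[2, 2, 8, 89]
[2, 2, 8, 89]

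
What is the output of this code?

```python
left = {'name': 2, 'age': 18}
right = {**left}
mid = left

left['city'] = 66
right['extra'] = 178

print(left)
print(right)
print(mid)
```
{'name': 2, 'age': 18, 'city': 66}
{'name': 2, 'age': 18, 'extra': 178}
{'name': 2, 'age': 18, 'city': 66}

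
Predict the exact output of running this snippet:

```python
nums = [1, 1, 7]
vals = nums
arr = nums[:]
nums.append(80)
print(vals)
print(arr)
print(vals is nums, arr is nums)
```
[1, 1, 7, 80]
[1, 1, 7]
True False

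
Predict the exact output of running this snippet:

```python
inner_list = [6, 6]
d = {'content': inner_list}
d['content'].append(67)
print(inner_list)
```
[6, 6, 67]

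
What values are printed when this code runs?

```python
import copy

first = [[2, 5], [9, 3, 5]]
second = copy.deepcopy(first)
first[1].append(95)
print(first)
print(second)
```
[[2, 5], [9, 3, 5, 95]]
[[2, 5], [9, 3, 5]]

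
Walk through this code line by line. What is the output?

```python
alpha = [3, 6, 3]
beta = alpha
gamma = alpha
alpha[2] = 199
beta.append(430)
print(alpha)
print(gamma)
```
[3, 6, 199, 430]
[3, 6, 199, 430]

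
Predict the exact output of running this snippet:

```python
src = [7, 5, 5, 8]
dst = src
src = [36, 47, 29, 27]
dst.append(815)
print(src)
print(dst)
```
[36, 47, 29, 27]
[7, 5, 5, 8, 815]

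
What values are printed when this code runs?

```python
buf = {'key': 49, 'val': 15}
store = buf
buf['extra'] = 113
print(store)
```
{'key': 49, 'val': 15, 'extra': 113}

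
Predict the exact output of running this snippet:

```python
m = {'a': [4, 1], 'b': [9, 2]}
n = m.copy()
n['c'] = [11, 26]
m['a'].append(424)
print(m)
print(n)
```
{'a': [4, 1, 424], 'b': [9, 2]}
{'a': [4, 1, 424], 'b': [9, 2], 'c': [11, 26]}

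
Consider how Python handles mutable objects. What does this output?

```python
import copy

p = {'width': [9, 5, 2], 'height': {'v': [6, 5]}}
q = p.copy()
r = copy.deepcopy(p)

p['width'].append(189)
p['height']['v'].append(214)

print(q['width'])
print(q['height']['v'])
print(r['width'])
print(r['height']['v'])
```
[9, 5, 2, 189]
[6, 5, 214]
[9, 5, 2]
[6, 5]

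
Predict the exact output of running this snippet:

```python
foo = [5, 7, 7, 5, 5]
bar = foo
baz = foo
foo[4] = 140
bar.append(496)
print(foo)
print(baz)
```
[5, 7, 7, 5, 140, 496]
[5, 7, 7, 5, 140, 496]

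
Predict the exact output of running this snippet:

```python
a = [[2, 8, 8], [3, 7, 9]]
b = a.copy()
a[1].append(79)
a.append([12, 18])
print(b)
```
[[2, 8, 8], [3, 7, 9, 79]]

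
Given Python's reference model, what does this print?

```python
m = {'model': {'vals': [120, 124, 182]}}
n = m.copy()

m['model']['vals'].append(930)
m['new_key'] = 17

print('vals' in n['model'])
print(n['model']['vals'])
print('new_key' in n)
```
True
[120, 124, 182, 930]
False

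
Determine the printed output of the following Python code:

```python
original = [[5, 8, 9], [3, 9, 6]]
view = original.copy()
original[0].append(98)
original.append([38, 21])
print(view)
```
[[5, 8, 9, 98], [3, 9, 6]]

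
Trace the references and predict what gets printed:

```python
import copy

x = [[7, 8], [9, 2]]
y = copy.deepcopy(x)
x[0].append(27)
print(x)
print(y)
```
[[7, 8, 27], [9, 2]]
[[7, 8], [9, 2]]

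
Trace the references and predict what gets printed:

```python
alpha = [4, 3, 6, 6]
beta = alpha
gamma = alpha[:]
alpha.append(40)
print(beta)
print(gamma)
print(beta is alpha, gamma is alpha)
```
[4, 3, 6, 6, 40]
[4, 3, 6, 6]
True False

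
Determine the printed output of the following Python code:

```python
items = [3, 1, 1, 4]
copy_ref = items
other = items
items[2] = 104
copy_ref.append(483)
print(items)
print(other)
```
[3, 1, 104, 4, 483]
[3, 1, 104, 4, 483]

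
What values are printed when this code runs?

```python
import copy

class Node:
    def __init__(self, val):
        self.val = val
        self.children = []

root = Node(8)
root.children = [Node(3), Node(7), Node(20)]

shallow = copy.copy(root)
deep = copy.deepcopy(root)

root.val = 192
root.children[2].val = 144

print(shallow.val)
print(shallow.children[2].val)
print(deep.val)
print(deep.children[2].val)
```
8
144
8
20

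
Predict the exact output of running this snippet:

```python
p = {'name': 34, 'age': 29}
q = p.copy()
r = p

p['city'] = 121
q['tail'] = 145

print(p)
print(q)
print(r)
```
{'name': 34, 'age': 29, 'city': 121}
{'name': 34, 'age': 29, 'tail': 145}
{'name': 34, 'age': 29, 'city': 121}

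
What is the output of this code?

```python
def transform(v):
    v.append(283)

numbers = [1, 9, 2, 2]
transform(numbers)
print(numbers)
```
[1, 9, 2, 2, 283]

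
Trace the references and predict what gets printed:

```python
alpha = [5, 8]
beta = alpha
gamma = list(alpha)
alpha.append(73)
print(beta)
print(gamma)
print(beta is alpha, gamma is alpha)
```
[5, 8, 73]
[5, 8]
True False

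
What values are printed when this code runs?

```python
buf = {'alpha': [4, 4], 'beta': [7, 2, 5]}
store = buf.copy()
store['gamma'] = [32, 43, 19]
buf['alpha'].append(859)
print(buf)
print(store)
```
{'alpha': [4, 4, 859], 'beta': [7, 2, 5]}
{'alpha': [4, 4, 859], 'beta': [7, 2, 5], 'gamma': [32, 43, 19]}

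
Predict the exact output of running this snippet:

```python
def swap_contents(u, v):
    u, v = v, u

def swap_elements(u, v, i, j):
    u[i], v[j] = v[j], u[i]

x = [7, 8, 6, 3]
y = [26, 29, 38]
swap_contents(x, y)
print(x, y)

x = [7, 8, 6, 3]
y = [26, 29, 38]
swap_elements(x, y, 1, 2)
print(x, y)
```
[7, 8, 6, 3] [26, 29, 38]
[7, 38, 6, 3] [26, 29, 8]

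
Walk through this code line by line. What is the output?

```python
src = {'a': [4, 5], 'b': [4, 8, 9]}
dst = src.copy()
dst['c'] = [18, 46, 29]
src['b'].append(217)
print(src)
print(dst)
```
{'a': [4, 5], 'b': [4, 8, 9, 217]}
{'a': [4, 5], 'b': [4, 8, 9, 217], 'c': [18, 46, 29]}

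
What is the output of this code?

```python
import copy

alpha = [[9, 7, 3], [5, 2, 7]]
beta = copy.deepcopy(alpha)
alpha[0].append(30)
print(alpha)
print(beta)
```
[[9, 7, 3, 30], [5, 2, 7]]
[[9, 7, 3], [5, 2, 7]]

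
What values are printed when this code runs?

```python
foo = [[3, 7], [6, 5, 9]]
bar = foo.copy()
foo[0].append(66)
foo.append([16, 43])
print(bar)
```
[[3, 7, 66], [6, 5, 9]]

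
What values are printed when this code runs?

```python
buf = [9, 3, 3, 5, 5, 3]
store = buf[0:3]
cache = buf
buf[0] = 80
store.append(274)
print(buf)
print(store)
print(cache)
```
[80, 3, 3, 5, 5, 3]
[9, 3, 3, 274]
[80, 3, 3, 5, 5, 3]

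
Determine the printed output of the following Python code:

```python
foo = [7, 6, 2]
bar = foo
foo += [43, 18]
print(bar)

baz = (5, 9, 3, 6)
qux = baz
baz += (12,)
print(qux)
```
[7, 6, 2, 43, 18]
(5, 9, 3, 6)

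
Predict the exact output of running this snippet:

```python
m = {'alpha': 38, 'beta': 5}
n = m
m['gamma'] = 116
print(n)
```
{'alpha': 38, 'beta': 5, 'gamma': 116}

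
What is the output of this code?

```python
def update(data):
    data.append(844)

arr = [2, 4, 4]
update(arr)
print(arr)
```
[2, 4, 4, 844]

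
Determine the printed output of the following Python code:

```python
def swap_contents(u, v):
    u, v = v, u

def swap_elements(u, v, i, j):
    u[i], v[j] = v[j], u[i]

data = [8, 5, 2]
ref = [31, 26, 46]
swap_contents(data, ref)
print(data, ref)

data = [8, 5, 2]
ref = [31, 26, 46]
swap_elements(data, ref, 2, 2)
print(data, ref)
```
[8, 5, 2] [31, 26, 46]
[8, 5, 46] [31, 26, 2]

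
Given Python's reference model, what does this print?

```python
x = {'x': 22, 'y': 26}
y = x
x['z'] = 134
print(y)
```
{'x': 22, 'y': 26, 'z': 134}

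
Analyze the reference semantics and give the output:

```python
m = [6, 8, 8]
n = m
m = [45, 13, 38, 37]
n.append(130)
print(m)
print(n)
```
[45, 13, 38, 37]
[6, 8, 8, 130]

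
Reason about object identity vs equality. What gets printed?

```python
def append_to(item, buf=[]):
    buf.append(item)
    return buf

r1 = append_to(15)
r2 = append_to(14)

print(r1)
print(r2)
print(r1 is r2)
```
[15, 14]
[15, 14]
True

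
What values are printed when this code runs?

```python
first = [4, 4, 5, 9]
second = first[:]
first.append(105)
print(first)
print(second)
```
[4, 4, 5, 9, 105]
[4, 4, 5, 9]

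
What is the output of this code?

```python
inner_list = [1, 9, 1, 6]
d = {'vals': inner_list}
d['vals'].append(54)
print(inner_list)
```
[1, 9, 1, 6, 54]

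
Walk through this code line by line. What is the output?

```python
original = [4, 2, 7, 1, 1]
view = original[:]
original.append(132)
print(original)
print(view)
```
[4, 2, 7, 1, 1, 132]
[4, 2, 7, 1, 1]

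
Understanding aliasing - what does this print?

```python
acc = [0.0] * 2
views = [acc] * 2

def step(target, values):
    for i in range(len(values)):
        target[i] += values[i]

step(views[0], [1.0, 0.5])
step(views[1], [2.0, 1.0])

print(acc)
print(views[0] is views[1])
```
[3.0, 1.5]
True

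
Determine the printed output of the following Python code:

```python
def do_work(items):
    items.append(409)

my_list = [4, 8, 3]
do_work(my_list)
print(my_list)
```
[4, 8, 3, 409]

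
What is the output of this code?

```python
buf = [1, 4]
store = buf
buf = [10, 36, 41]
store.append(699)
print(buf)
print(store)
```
[10, 36, 41]
[1, 4, 699]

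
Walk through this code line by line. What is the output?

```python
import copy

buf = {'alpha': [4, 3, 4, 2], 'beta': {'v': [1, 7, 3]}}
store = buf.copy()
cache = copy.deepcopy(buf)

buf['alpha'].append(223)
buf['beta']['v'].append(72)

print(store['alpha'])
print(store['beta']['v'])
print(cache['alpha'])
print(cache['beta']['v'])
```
[4, 3, 4, 2, 223]
[1, 7, 3, 72]
[4, 3, 4, 2]
[1, 7, 3]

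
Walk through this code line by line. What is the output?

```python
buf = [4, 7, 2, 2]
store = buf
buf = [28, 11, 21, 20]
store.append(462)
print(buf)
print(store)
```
[28, 11, 21, 20]
[4, 7, 2, 2, 462]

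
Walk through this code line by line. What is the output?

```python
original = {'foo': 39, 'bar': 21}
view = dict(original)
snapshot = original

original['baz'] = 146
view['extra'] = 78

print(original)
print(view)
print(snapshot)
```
{'foo': 39, 'bar': 21, 'baz': 146}
{'foo': 39, 'bar': 21, 'extra': 78}
{'foo': 39, 'bar': 21, 'baz': 146}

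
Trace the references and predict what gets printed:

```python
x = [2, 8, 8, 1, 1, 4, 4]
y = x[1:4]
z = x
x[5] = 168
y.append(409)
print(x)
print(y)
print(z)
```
[2, 8, 8, 1, 1, 168, 4]
[8, 8, 1, 409]
[2, 8, 8, 1, 1, 168, 4]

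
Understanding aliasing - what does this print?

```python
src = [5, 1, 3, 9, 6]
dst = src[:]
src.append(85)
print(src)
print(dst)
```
[5, 1, 3, 9, 6, 85]
[5, 1, 3, 9, 6]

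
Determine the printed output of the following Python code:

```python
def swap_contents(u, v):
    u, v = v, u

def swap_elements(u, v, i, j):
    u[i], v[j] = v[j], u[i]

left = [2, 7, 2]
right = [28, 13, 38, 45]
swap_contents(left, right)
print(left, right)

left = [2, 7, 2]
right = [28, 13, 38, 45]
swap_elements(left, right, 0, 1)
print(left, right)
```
[2, 7, 2] [28, 13, 38, 45]
[13, 7, 2] [28, 2, 38, 45]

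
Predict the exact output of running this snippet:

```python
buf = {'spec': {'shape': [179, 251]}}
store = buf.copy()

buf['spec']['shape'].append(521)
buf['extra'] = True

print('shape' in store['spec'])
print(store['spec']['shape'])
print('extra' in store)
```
True
[179, 251, 521]
False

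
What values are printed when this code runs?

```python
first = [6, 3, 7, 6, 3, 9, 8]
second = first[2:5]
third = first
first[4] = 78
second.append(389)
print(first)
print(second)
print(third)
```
[6, 3, 7, 6, 78, 9, 8]
[7, 6, 3, 389]
[6, 3, 7, 6, 78, 9, 8]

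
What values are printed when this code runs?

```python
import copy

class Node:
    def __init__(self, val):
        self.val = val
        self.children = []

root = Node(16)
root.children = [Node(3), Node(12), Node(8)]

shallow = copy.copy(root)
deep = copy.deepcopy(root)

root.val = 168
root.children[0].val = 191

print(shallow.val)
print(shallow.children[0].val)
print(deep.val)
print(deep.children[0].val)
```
16
191
16
3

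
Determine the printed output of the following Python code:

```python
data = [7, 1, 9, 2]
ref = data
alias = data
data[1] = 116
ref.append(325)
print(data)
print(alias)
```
[7, 116, 9, 2, 325]
[7, 116, 9, 2, 325]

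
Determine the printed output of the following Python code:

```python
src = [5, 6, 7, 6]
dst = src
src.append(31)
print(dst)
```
[5, 6, 7, 6, 31]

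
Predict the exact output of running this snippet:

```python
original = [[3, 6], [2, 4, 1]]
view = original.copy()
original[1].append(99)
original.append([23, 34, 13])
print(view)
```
[[3, 6], [2, 4, 1, 99]]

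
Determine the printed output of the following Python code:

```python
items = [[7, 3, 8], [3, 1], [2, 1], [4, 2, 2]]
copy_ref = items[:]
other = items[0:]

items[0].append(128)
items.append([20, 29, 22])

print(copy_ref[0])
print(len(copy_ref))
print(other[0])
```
[7, 3, 8, 128]
4
[7, 3, 8, 128]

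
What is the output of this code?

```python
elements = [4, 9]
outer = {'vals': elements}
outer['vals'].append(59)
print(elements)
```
[4, 9, 59]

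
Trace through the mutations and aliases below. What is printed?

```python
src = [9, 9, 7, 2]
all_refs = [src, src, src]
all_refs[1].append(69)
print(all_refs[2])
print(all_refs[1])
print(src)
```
[9, 9, 7, 2, 69]
[9, 9, 7, 2, 69]
[9, 9, 7, 2, 69]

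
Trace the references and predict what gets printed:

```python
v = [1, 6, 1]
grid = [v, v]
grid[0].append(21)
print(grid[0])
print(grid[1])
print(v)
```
[1, 6, 1, 21]
[1, 6, 1, 21]
[1, 6, 1, 21]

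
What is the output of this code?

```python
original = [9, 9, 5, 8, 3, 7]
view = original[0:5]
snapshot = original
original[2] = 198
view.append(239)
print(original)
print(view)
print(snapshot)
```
[9, 9, 198, 8, 3, 7]
[9, 9, 5, 8, 3, 239]
[9, 9, 198, 8, 3, 7]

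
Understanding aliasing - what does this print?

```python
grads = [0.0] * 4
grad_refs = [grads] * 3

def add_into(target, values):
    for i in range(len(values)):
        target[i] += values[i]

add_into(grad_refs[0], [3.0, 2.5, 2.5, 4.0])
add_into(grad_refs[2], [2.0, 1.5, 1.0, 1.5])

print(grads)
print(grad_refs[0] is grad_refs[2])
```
[5.0, 4.0, 3.5, 5.5]
True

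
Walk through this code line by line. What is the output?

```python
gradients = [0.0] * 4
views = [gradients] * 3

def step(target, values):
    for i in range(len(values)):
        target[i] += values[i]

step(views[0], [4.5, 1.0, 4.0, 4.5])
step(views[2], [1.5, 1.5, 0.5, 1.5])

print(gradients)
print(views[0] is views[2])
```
[6.0, 2.5, 4.5, 6.0]
True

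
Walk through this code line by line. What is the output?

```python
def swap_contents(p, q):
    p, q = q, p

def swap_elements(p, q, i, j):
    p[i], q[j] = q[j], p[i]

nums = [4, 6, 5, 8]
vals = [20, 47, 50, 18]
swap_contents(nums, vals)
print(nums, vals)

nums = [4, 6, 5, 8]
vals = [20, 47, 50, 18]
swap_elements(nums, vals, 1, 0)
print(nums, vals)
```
[4, 6, 5, 8] [20, 47, 50, 18]
[4, 20, 5, 8] [6, 47, 50, 18]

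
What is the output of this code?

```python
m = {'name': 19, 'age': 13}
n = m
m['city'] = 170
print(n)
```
{'name': 19, 'age': 13, 'city': 170}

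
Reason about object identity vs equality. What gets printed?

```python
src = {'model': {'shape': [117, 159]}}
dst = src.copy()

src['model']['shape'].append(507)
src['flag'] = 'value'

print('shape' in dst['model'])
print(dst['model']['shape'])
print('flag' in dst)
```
True
[117, 159, 507]
False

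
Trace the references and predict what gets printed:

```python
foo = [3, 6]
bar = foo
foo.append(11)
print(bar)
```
[3, 6, 11]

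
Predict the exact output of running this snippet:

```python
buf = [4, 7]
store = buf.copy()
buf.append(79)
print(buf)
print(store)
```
[4, 7, 79]
[4, 7]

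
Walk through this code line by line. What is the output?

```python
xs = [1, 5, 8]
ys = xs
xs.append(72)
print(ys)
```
[1, 5, 8, 72]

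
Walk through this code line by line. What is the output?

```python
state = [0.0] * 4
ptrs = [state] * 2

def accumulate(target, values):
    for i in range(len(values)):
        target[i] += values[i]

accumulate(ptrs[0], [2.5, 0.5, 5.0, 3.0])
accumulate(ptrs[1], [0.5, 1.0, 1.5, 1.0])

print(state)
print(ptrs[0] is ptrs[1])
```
[3.0, 1.5, 6.5, 4.0]
True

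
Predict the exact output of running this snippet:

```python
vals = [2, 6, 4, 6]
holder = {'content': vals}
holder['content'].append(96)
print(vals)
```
[2, 6, 4, 6, 96]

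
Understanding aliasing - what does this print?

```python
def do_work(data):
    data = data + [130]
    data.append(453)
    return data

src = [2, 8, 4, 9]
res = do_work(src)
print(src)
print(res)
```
[2, 8, 4, 9]
[2, 8, 4, 9, 130, 453]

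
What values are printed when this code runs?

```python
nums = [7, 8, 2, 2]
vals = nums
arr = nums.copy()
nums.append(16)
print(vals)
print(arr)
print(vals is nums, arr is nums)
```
[7, 8, 2, 2, 16]
[7, 8, 2, 2]
True False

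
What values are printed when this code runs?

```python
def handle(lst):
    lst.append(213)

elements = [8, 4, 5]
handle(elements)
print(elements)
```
[8, 4, 5, 213]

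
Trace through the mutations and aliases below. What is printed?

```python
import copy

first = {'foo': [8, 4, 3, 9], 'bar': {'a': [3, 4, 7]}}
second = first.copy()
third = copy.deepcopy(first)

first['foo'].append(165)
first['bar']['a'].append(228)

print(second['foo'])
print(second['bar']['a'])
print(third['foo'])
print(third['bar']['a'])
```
[8, 4, 3, 9, 165]
[3, 4, 7, 228]
[8, 4, 3, 9]
[3, 4, 7]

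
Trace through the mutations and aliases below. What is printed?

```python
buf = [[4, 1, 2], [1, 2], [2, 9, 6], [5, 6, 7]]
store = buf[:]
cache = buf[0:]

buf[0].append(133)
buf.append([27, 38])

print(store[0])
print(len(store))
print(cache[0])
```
[4, 1, 2, 133]
4
[4, 1, 2, 133]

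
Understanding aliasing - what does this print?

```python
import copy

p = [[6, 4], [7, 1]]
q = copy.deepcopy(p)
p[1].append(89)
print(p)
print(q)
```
[[6, 4], [7, 1, 89]]
[[6, 4], [7, 1]]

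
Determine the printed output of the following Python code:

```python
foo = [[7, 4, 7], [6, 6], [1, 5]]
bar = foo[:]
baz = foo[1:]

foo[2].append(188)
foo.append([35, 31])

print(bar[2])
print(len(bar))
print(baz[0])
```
[1, 5, 188]
3
[6, 6]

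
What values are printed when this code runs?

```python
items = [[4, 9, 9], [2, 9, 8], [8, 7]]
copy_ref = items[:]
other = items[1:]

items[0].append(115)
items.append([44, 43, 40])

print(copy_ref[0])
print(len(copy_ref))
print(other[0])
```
[4, 9, 9, 115]
3
[2, 9, 8]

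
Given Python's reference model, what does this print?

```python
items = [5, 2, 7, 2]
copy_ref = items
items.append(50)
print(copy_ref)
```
[5, 2, 7, 2, 50]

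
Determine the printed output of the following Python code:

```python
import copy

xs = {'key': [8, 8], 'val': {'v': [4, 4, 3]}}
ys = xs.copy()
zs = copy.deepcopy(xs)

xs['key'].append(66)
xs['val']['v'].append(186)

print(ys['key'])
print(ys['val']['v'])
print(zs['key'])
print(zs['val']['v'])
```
[8, 8, 66]
[4, 4, 3, 186]
[8, 8]
[4, 4, 3]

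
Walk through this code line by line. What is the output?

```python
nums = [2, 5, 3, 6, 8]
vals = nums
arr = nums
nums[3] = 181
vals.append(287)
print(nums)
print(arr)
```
[2, 5, 3, 181, 8, 287]
[2, 5, 3, 181, 8, 287]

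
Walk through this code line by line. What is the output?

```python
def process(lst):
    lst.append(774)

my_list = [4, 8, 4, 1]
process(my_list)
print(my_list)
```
[4, 8, 4, 1, 774]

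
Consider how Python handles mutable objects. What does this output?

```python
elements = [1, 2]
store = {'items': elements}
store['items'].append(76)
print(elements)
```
[1, 2, 76]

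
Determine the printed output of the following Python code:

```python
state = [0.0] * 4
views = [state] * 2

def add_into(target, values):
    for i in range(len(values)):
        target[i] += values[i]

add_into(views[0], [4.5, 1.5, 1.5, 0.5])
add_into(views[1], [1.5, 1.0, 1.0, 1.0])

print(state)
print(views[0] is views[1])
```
[6.0, 2.5, 2.5, 1.5]
True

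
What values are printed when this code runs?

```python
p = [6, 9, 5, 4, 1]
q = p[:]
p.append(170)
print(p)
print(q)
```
[6, 9, 5, 4, 1, 170]
[6, 9, 5, 4, 1]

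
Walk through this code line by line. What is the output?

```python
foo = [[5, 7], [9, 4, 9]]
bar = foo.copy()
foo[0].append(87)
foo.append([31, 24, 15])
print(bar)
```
[[5, 7, 87], [9, 4, 9]]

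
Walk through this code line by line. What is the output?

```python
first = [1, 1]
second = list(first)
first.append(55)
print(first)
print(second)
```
[1, 1, 55]
[1, 1]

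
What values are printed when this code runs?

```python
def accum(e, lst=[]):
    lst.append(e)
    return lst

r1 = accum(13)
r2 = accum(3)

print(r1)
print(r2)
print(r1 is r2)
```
[13, 3]
[13, 3]
True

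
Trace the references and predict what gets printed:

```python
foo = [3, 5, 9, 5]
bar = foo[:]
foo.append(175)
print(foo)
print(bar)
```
[3, 5, 9, 5, 175]
[3, 5, 9, 5]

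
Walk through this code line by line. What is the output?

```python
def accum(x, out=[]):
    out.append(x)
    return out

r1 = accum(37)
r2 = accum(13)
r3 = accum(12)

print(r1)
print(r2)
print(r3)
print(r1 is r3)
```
[37, 13, 12]
[37, 13, 12]
[37, 13, 12]
True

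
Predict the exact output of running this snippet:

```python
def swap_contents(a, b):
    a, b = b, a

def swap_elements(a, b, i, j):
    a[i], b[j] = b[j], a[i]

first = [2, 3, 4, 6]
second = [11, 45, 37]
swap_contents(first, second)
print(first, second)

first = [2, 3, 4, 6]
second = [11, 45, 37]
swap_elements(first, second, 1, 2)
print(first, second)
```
[2, 3, 4, 6] [11, 45, 37]
[2, 37, 4, 6] [11, 45, 3]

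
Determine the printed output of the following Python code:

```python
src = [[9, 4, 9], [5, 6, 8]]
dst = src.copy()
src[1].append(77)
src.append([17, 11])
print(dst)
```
[[9, 4, 9], [5, 6, 8, 77]]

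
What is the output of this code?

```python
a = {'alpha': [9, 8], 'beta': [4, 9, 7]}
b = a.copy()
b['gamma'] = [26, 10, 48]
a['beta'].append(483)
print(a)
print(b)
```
{'alpha': [9, 8], 'beta': [4, 9, 7, 483]}
{'alpha': [9, 8], 'beta': [4, 9, 7, 483], 'gamma': [26, 10, 48]}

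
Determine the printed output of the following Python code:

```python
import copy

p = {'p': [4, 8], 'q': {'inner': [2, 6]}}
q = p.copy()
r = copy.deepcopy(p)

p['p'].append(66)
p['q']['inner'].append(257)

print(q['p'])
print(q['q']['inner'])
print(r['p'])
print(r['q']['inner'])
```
[4, 8, 66]
[2, 6, 257]
[4, 8]
[2, 6]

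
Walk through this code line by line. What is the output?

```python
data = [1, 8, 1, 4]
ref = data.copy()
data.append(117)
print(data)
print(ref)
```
[1, 8, 1, 4, 117]
[1, 8, 1, 4]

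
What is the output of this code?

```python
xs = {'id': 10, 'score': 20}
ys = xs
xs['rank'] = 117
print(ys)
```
{'id': 10, 'score': 20, 'rank': 117}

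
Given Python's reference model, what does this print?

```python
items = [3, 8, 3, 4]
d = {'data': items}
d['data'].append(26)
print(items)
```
[3, 8, 3, 4, 26]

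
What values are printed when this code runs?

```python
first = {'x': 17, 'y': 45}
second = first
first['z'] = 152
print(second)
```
{'x': 17, 'y': 45, 'z': 152}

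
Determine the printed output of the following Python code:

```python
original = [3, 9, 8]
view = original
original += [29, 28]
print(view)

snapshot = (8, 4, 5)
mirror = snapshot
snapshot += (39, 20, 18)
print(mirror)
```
[3, 9, 8, 29, 28]
(8, 4, 5)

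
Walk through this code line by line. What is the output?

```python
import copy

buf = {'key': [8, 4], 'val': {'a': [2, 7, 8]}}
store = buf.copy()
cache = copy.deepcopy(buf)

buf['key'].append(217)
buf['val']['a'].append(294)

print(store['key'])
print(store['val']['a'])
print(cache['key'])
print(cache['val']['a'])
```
[8, 4, 217]
[2, 7, 8, 294]
[8, 4]
[2, 7, 8]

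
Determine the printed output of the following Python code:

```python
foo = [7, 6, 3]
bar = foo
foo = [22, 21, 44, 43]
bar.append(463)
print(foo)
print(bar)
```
[22, 21, 44, 43]
[7, 6, 3, 463]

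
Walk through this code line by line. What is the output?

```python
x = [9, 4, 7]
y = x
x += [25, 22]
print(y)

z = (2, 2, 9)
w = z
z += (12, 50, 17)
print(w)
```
[9, 4, 7, 25, 22]
(2, 2, 9)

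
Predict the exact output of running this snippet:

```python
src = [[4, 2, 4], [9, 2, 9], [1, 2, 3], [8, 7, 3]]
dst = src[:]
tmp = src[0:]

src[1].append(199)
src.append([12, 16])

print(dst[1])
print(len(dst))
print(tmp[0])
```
[9, 2, 9, 199]
4
[4, 2, 4]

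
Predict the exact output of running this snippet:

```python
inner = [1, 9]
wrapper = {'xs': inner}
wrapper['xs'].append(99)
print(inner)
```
[1, 9, 99]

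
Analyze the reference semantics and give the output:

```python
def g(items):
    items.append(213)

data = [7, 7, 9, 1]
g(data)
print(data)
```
[7, 7, 9, 1, 213]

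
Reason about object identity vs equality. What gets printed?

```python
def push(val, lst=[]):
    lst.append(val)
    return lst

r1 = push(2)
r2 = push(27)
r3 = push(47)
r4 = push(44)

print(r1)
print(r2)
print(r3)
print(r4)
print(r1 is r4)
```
[2, 27, 47, 44]
[2, 27, 47, 44]
[2, 27, 47, 44]
[2, 27, 47, 44]
True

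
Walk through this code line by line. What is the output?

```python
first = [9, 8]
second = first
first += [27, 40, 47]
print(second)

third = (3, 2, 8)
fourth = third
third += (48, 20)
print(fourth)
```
[9, 8, 27, 40, 47]
(3, 2, 8)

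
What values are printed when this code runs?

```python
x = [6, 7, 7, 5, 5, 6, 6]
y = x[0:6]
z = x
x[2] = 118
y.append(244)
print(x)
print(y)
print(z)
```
[6, 7, 118, 5, 5, 6, 6]
[6, 7, 7, 5, 5, 6, 244]
[6, 7, 118, 5, 5, 6, 6]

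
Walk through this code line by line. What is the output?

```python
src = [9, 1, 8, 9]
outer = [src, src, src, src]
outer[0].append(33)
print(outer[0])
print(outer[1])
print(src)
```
[9, 1, 8, 9, 33]
[9, 1, 8, 9, 33]
[9, 1, 8, 9, 33]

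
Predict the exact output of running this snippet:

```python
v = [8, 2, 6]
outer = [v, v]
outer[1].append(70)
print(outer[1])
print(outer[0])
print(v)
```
[8, 2, 6, 70]
[8, 2, 6, 70]
[8, 2, 6, 70]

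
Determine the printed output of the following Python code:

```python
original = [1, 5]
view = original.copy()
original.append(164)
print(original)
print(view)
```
[1, 5, 164]
[1, 5]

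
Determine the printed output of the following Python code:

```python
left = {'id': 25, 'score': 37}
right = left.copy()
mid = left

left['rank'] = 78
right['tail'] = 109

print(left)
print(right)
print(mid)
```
{'id': 25, 'score': 37, 'rank': 78}
{'id': 25, 'score': 37, 'tail': 109}
{'id': 25, 'score': 37, 'rank': 78}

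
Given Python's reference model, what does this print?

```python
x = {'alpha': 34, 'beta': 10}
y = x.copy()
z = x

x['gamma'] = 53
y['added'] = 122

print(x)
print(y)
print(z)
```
{'alpha': 34, 'beta': 10, 'gamma': 53}
{'alpha': 34, 'beta': 10, 'added': 122}
{'alpha': 34, 'beta': 10, 'gamma': 53}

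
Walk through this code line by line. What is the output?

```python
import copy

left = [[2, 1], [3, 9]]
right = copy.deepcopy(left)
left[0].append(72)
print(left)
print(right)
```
[[2, 1, 72], [3, 9]]
[[2, 1], [3, 9]]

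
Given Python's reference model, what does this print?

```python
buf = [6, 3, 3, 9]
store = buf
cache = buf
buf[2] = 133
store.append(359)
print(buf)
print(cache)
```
[6, 3, 133, 9, 359]
[6, 3, 133, 9, 359]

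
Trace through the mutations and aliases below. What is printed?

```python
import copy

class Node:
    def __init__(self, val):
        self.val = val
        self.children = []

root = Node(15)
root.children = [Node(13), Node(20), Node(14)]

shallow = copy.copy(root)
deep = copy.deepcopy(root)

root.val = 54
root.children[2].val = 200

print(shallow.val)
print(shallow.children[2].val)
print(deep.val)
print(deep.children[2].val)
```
15
200
15
14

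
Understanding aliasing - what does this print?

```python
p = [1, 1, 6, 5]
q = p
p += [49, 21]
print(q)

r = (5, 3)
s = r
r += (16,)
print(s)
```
[1, 1, 6, 5, 49, 21]
(5, 3)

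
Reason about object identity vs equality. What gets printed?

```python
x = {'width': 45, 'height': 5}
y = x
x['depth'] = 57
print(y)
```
{'width': 45, 'height': 5, 'depth': 57}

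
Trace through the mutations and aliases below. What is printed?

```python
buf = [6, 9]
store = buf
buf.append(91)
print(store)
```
[6, 9, 91]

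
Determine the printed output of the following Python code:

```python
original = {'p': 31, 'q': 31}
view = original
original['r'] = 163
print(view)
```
{'p': 31, 'q': 31, 'r': 163}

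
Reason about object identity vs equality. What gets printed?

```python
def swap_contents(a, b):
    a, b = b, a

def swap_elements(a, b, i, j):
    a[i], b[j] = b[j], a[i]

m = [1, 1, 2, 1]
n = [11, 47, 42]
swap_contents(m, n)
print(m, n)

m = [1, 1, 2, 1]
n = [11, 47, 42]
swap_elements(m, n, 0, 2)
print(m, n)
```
[1, 1, 2, 1] [11, 47, 42]
[42, 1, 2, 1] [11, 47, 1]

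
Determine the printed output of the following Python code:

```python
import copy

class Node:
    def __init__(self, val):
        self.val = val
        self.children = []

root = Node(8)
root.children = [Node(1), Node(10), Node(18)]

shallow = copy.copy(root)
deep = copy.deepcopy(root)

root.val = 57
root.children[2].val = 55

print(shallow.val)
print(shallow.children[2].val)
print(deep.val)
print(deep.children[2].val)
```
8
55
8
18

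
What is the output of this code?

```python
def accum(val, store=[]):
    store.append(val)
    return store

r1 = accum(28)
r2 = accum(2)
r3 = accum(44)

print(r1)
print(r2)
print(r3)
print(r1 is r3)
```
[28, 2, 44]
[28, 2, 44]
[28, 2, 44]
True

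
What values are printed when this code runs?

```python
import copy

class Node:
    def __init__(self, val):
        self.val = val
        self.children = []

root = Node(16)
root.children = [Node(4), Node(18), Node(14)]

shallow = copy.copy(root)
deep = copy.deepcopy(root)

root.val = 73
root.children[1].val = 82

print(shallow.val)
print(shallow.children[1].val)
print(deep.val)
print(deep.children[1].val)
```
16
82
16
18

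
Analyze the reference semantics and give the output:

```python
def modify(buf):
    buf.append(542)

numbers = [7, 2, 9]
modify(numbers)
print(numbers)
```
[7, 2, 9, 542]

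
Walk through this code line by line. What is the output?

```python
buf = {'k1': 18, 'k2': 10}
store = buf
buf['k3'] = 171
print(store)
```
{'k1': 18, 'k2': 10, 'k3': 171}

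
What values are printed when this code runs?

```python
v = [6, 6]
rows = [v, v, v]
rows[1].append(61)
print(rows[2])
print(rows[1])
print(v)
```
[6, 6, 61]
[6, 6, 61]
[6, 6, 61]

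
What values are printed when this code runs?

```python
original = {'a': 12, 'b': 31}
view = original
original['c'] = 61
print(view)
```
{'a': 12, 'b': 31, 'c': 61}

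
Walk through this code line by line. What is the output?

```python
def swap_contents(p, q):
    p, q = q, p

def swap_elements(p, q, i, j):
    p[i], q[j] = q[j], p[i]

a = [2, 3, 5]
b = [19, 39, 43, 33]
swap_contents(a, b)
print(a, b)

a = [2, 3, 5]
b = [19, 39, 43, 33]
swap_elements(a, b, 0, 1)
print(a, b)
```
[2, 3, 5] [19, 39, 43, 33]
[39, 3, 5] [19, 2, 43, 33]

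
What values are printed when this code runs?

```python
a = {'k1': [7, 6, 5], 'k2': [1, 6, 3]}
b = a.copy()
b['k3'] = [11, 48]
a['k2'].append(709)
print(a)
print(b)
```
{'k1': [7, 6, 5], 'k2': [1, 6, 3, 709]}
{'k1': [7, 6, 5], 'k2': [1, 6, 3, 709], 'k3': [11, 48]}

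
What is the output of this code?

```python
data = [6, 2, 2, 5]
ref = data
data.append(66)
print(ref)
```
[6, 2, 2, 5, 66]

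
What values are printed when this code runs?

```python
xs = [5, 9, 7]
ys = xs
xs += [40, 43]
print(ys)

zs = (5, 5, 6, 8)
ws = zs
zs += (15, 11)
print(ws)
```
[5, 9, 7, 40, 43]
(5, 5, 6, 8)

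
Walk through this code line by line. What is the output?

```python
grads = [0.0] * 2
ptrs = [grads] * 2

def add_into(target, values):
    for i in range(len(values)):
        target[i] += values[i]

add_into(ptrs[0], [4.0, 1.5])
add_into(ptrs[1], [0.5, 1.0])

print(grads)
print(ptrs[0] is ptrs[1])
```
[4.5, 2.5]
True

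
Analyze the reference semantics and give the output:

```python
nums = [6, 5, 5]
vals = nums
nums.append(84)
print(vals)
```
[6, 5, 5, 84]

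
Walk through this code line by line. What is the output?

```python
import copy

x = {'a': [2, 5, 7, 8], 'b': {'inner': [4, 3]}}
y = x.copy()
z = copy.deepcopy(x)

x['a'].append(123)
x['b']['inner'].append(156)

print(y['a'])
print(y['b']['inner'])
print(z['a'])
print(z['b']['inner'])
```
[2, 5, 7, 8, 123]
[4, 3, 156]
[2, 5, 7, 8]
[4, 3]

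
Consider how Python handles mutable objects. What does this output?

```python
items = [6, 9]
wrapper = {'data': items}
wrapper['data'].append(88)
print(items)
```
[6, 9, 88]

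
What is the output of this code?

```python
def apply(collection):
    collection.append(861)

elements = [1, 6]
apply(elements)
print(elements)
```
[1, 6, 861]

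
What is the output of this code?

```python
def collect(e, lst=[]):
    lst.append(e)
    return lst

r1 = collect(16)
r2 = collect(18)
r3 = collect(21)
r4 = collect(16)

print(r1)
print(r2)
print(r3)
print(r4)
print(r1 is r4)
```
[16, 18, 21, 16]
[16, 18, 21, 16]
[16, 18, 21, 16]
[16, 18, 21, 16]
True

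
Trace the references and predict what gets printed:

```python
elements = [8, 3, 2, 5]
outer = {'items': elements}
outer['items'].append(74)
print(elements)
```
[8, 3, 2, 5, 74]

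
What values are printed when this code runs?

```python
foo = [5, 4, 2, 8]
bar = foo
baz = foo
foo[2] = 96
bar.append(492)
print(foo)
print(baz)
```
[5, 4, 96, 8, 492]
[5, 4, 96, 8, 492]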